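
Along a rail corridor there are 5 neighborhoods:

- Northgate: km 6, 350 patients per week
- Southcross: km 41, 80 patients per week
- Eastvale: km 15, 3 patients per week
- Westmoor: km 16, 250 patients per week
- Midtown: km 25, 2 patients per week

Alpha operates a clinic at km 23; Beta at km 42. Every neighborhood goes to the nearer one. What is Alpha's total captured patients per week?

605

The indifferent point is the midpoint (23+42)/2 = 32.5; neighborhoods left of it (closer to Alpha at 23) go to Alpha, those right go to Beta.
  Northgate at 6 (w=350) → Alpha
  Eastvale at 15 (w=3) → Alpha
  Westmoor at 16 (w=250) → Alpha
  Midtown at 25 (w=2) → Alpha
  Southcross at 41 (w=80) → Beta
Alpha captures 605; Beta captures 80.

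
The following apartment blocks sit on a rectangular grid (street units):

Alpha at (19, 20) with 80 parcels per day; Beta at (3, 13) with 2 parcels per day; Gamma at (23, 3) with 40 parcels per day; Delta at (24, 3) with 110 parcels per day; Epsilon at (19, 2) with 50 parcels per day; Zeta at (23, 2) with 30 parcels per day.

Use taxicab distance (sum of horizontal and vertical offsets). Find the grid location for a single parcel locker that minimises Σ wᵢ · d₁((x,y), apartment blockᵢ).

Manhattan distance separates: Σwᵢ(|x−xᵢ|+|y−yᵢ|) = Σwᵢ|x−xᵢ| + Σwᵢ|y−yᵢ|, so x and y are optimised independently as 1-D weighted medians.
Total weight W = 312; half = 156.
x-coordinate, sorted with cumulative weight:
  x=3 (Beta, w=2) cum 2
  x=19 (Alpha, w=80) cum 82
  x=19 (Epsilon, w=50) cum 132
  x=23 (Gamma, w=40) cum 172  ← median
  x=23 (Zeta, w=30) cum 202
  x=24 (Delta, w=110) cum 312
⇒ x* = 23
y-coordinate, sorted with cumulative weight:
  y=2 (Epsilon, w=50) cum 50
  y=2 (Zeta, w=30) cum 80
  y=3 (Gamma, w=40) cum 120
  y=3 (Delta, w=110) cum 230  ← median
  y=13 (Beta, w=2) cum 232
  y=20 (Alpha, w=80) cum 312
⇒ y* = 3

(23, 3)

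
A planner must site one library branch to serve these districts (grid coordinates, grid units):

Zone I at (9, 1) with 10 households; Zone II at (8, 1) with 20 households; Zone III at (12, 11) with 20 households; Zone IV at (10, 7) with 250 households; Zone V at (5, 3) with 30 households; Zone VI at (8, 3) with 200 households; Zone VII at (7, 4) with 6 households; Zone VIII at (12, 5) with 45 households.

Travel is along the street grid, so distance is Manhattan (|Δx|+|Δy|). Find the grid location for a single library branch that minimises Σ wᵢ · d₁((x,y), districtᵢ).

(10, 5)

Manhattan distance separates: Σwᵢ(|x−xᵢ|+|y−yᵢ|) = Σwᵢ|x−xᵢ| + Σwᵢ|y−yᵢ|, so x and y are optimised independently as 1-D weighted medians.
Total weight W = 581; half = 290.5.
x-coordinate, sorted with cumulative weight:
  x=5 (Zone V, w=30) cum 30
  x=7 (Zone VII, w=6) cum 36
  x=8 (Zone II, w=20) cum 56
  x=8 (Zone VI, w=200) cum 256
  x=9 (Zone I, w=10) cum 266
  x=10 (Zone IV, w=250) cum 516  ← median
  x=12 (Zone III, w=20) cum 536
  x=12 (Zone VIII, w=45) cum 581
⇒ x* = 10
y-coordinate, sorted with cumulative weight:
  y=1 (Zone I, w=10) cum 10
  y=1 (Zone II, w=20) cum 30
  y=3 (Zone V, w=30) cum 60
  y=3 (Zone VI, w=200) cum 260
  y=4 (Zone VII, w=6) cum 266
  y=5 (Zone VIII, w=45) cum 311  ← median
  y=7 (Zone IV, w=250) cum 561
  y=11 (Zone III, w=20) cum 581
⇒ y* = 5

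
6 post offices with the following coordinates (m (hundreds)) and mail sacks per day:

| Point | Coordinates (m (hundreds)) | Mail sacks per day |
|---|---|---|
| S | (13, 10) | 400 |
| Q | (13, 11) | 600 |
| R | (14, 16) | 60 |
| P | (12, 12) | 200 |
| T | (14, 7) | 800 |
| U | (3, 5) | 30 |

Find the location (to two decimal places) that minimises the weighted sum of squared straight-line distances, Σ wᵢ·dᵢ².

The minimiser of Σwᵢ‖p−pᵢ‖² is the weighted centroid p* = (Σwᵢpᵢ)/(Σwᵢ).
Σwᵢ = 2090.
Σwᵢxᵢ = 400·13 + 600·13 + 60·14 + 200·12 + 800·14 + 30·3 = 27530.
Σwᵢyᵢ = 400·10 + 600·11 + 60·16 + 200·12 + 800·7 + 30·5 = 19710.
x* = 27530/2090 = 13.17, y* = 19710/2090 = 9.43.

(13.17, 9.43)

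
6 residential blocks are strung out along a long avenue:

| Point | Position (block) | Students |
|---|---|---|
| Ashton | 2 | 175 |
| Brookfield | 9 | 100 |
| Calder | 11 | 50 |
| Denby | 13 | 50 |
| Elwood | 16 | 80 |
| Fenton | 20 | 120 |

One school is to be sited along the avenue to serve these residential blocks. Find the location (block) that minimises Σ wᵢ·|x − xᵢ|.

For a sum of weighted absolute distances on a line, the optimum is the weighted median (not the mean). Total weight W = 575; half-weight = 287.5.
Sort by position and accumulate weight:
  block 2 (Ashton, w=175) → cum 175
  block 9 (Brookfield, w=100) → cum 275
  block 11 (Calder, w=50) → cum 325  ≥ 287.5 → median here
  block 13 (Denby, w=50) → cum 375
  block 16 (Elwood, w=80) → cum 455
  block 20 (Fenton, w=120) → cum 575
Optimal location: block 11.

x = 11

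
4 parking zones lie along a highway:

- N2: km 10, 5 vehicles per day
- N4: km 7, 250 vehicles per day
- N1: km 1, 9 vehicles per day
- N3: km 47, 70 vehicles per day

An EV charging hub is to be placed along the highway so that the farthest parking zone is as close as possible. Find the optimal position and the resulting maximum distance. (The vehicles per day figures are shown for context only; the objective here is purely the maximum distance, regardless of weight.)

location 24, max distance 23

The 1-center on a line is the midpoint of the two extreme points: leftmost at 1, rightmost at 47.
Optimal location = (1 + 47)/2 = 24; maximum distance = (47 − 1)/2 = 23.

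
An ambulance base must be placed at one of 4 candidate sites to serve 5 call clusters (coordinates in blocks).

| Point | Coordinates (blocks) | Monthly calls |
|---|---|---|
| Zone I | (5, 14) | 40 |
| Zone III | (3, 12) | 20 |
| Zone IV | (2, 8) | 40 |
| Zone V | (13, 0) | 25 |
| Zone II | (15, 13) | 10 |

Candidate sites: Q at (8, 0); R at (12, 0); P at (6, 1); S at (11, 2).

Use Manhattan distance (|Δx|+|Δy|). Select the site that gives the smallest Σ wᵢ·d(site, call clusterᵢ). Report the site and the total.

Total weighted distance at each candidate:
  Q (8, 0): total = 1905
  R (12, 0): total = 2165
  P (6, 1): total = 1690
  S (11, 2): total = 1930
Minimum is at P with total 1690 blocks.

P, total 1690 blocks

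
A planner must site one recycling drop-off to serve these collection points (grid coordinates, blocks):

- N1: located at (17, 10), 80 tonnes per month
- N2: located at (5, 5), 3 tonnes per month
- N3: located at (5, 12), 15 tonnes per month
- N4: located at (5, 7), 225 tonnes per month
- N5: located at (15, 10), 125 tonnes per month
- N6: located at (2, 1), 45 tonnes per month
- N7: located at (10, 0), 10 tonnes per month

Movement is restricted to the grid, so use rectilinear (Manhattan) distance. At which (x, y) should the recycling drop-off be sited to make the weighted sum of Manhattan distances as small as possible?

(5, 7)

Manhattan distance separates: Σwᵢ(|x−xᵢ|+|y−yᵢ|) = Σwᵢ|x−xᵢ| + Σwᵢ|y−yᵢ|, so x and y are optimised independently as 1-D weighted medians.
Total weight W = 503; half = 251.5.
x-coordinate, sorted with cumulative weight:
  x=2 (N6, w=45) cum 45
  x=5 (N2, w=3) cum 48
  x=5 (N3, w=15) cum 63
  x=5 (N4, w=225) cum 288  ← median
  x=10 (N7, w=10) cum 298
  x=15 (N5, w=125) cum 423
  x=17 (N1, w=80) cum 503
⇒ x* = 5
y-coordinate, sorted with cumulative weight:
  y=0 (N7, w=10) cum 10
  y=1 (N6, w=45) cum 55
  y=5 (N2, w=3) cum 58
  y=7 (N4, w=225) cum 283  ← median
  y=10 (N1, w=80) cum 363
  y=10 (N5, w=125) cum 488
  y=12 (N3, w=15) cum 503
⇒ y* = 7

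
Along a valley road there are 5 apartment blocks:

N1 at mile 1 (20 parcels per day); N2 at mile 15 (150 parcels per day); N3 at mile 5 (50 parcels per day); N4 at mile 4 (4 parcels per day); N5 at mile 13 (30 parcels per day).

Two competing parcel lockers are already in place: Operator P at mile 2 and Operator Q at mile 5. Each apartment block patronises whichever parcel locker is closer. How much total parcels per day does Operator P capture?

20

The indifferent point is the midpoint (2+5)/2 = 3.5; apartment blocks left of it (closer to Operator P at 2) go to Operator P, those right go to Operator Q.
  N1 at 1 (w=20) → Operator P
  N4 at 4 (w=4) → Operator Q
  N3 at 5 (w=50) → Operator Q
  N5 at 13 (w=30) → Operator Q
  N2 at 15 (w=150) → Operator Q
Operator P captures 20; Operator Q captures 234.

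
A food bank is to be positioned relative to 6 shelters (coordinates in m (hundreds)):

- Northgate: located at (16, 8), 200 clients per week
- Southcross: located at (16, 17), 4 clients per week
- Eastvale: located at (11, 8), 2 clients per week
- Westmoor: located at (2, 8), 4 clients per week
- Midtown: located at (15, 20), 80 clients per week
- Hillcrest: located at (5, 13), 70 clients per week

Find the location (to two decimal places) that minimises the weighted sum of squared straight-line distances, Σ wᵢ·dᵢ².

The minimiser of Σwᵢ‖p−pᵢ‖² is the weighted centroid p* = (Σwᵢpᵢ)/(Σwᵢ).
Σwᵢ = 360.
Σwᵢxᵢ = 200·16 + 4·16 + 2·11 + 4·2 + 80·15 + 70·5 = 4844.
Σwᵢyᵢ = 200·8 + 4·17 + 2·8 + 4·8 + 80·20 + 70·13 = 4226.
x* = 4844/360 = 13.46, y* = 4226/360 = 11.74.

(13.46, 11.74)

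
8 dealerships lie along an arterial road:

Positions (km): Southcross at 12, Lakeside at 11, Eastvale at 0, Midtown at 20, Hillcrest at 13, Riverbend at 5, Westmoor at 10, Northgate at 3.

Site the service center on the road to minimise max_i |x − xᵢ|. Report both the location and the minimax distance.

location 10, max distance 10

The 1-center on a line is the midpoint of the two extreme points: leftmost at 0, rightmost at 20.
Optimal location = (0 + 20)/2 = 10; maximum distance = (20 − 0)/2 = 10.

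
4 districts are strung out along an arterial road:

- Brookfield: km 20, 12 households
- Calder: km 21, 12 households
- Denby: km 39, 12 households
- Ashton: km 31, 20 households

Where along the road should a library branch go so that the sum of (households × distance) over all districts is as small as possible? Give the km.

x = 31

For a sum of weighted absolute distances on a line, the optimum is the weighted median (not the mean). Total weight W = 56; half-weight = 28.
Sort by position and accumulate weight:
  km 20 (Brookfield, w=12) → cum 12
  km 21 (Calder, w=12) → cum 24
  km 31 (Ashton, w=20) → cum 44  ≥ 28 → median here
  km 39 (Denby, w=12) → cum 56
Optimal location: km 31.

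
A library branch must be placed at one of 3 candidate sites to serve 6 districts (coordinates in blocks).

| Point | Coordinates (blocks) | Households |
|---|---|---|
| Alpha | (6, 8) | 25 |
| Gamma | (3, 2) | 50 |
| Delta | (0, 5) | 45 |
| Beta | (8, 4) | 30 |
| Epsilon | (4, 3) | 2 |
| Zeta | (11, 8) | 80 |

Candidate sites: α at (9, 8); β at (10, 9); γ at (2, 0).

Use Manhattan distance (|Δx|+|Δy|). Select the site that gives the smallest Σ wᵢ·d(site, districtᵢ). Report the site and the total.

Total weighted distance at each candidate:
  α (9, 8): total = 1545
  β (10, 9): total = 1849
  γ (2, 0): total = 2435
Minimum is at α with total 1545 blocks.

α, total 1545 blocks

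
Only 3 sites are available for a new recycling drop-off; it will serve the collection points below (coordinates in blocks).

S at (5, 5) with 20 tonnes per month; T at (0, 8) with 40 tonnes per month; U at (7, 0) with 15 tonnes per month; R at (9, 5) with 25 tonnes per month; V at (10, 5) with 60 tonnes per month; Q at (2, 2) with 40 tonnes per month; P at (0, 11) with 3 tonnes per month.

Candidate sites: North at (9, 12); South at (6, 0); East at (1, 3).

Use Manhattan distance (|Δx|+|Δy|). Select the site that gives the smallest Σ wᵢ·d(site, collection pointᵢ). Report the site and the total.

Total weighted distance at each candidate:
  North (9, 12): total = 2315
  South (6, 0): total = 1726
  East (1, 3): total = 1512
Minimum is at East with total 1512 blocks.

East, total 1512 blocks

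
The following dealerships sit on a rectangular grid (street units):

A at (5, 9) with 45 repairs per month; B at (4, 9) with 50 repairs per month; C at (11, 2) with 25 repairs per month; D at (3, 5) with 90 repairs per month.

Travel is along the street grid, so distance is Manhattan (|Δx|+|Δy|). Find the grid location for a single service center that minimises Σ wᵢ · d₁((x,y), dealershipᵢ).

Manhattan distance separates: Σwᵢ(|x−xᵢ|+|y−yᵢ|) = Σwᵢ|x−xᵢ| + Σwᵢ|y−yᵢ|, so x and y are optimised independently as 1-D weighted medians.
Total weight W = 210; half = 105.
x-coordinate, sorted with cumulative weight:
  x=3 (D, w=90) cum 90
  x=4 (B, w=50) cum 140  ← median
  x=5 (A, w=45) cum 185
  x=11 (C, w=25) cum 210
⇒ x* = 4
y-coordinate, sorted with cumulative weight:
  y=2 (C, w=25) cum 25
  y=5 (D, w=90) cum 115  ← median
  y=9 (A, w=45) cum 160
  y=9 (B, w=50) cum 210
⇒ y* = 5

(4, 5)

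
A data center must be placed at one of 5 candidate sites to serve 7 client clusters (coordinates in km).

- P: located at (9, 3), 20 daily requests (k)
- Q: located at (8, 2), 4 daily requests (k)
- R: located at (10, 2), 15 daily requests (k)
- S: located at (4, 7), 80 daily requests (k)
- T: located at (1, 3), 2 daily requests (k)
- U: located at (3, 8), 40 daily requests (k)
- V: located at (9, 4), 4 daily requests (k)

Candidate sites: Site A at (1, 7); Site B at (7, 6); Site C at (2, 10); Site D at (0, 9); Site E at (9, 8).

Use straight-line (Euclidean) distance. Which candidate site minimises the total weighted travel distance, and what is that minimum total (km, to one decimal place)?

Site B, total 620.2 km

Total weighted distance at each candidate:
  Site A (1, 7): total = 739.3
  Site B (7, 6): total = 620.2
  Site C (2, 10): total = 836.6
  Site D (0, 9): total = 979.6
  Site E (9, 8): total = 898.4
Minimum is at Site B with total 620.2 km.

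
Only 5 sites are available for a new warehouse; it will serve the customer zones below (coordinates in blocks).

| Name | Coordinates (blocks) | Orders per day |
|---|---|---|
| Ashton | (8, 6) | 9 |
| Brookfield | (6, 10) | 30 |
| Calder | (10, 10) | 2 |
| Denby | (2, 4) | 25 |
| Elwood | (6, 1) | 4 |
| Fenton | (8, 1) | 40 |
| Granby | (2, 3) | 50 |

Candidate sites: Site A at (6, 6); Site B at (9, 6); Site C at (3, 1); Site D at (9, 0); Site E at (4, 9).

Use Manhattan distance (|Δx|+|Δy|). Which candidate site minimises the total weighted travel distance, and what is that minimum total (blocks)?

Site C, total 944 blocks

Total weighted distance at each candidate:
  Site A (6, 6): total = 954
  Site B (9, 6): total = 1226
  Site C (3, 1): total = 944
  Site D (9, 0): total = 1346
  Site E (4, 9): total = 1262
Minimum is at Site C with total 944 blocks.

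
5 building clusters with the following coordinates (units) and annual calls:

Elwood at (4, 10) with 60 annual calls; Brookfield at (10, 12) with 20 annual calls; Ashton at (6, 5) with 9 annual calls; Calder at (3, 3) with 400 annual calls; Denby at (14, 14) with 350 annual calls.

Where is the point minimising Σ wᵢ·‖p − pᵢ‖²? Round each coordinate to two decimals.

(7.86, 8.33)

The minimiser of Σwᵢ‖p−pᵢ‖² is the weighted centroid p* = (Σwᵢpᵢ)/(Σwᵢ).
Σwᵢ = 839.
Σwᵢxᵢ = 60·4 + 20·10 + 9·6 + 400·3 + 350·14 = 6594.
Σwᵢyᵢ = 60·10 + 20·12 + 9·5 + 400·3 + 350·14 = 6985.
x* = 6594/839 = 7.86, y* = 6985/839 = 8.33.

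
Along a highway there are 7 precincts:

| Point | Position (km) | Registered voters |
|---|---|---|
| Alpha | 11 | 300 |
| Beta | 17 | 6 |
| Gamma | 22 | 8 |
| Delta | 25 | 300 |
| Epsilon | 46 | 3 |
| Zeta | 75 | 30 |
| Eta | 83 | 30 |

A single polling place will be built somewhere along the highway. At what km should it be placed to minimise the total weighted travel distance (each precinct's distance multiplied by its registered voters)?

For a sum of weighted absolute distances on a line, the optimum is the weighted median (not the mean). Total weight W = 677; half-weight = 338.5.
Sort by position and accumulate weight:
  km 11 (Alpha, w=300) → cum 300
  km 17 (Beta, w=6) → cum 306
  km 22 (Gamma, w=8) → cum 314
  km 25 (Delta, w=300) → cum 614  ≥ 338.5 → median here
  km 46 (Epsilon, w=3) → cum 617
  km 75 (Zeta, w=30) → cum 647
  km 83 (Eta, w=30) → cum 677
Optimal location: km 25.

x = 25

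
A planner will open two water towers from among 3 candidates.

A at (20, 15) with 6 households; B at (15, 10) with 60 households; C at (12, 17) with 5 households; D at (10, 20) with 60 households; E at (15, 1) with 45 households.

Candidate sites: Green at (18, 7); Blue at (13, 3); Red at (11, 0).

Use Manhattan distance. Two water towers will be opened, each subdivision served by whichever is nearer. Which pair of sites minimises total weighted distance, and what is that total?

{Green, Blue}, total 1875

Evaluate every pair (each demand assigned to the nearer of the two):
  {Green, Blue}: total = 1875
  {Green, Red}: total = 1985
  {Blue, Red}: total = 2109
Best pair: {Green, Blue} with total 1875.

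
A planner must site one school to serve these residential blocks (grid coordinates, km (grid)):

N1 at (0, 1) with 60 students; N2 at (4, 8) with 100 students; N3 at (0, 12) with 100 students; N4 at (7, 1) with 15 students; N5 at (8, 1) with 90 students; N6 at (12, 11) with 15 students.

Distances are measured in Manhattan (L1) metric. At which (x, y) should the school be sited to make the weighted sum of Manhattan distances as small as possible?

Manhattan distance separates: Σwᵢ(|x−xᵢ|+|y−yᵢ|) = Σwᵢ|x−xᵢ| + Σwᵢ|y−yᵢ|, so x and y are optimised independently as 1-D weighted medians.
Total weight W = 380; half = 190.
x-coordinate, sorted with cumulative weight:
  x=0 (N1, w=60) cum 60
  x=0 (N3, w=100) cum 160
  x=4 (N2, w=100) cum 260  ← median
  x=7 (N4, w=15) cum 275
  x=8 (N5, w=90) cum 365
  x=12 (N6, w=15) cum 380
⇒ x* = 4
y-coordinate, sorted with cumulative weight:
  y=1 (N1, w=60) cum 60
  y=1 (N4, w=15) cum 75
  y=1 (N5, w=90) cum 165
  y=8 (N2, w=100) cum 265  ← median
  y=11 (N6, w=15) cum 280
  y=12 (N3, w=100) cum 380
⇒ y* = 8

(4, 8)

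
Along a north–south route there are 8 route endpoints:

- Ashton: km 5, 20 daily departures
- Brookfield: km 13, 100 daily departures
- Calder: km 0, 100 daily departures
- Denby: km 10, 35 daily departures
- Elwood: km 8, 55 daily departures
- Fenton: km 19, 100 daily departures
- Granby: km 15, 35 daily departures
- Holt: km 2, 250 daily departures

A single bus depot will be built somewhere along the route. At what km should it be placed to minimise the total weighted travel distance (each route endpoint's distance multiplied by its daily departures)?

x = 2

For a sum of weighted absolute distances on a line, the optimum is the weighted median (not the mean). Total weight W = 695; half-weight = 347.5.
Sort by position and accumulate weight:
  km 0 (Calder, w=100) → cum 100
  km 2 (Holt, w=250) → cum 350  ≥ 347.5 → median here
  km 5 (Ashton, w=20) → cum 370
  km 8 (Elwood, w=55) → cum 425
  km 10 (Denby, w=35) → cum 460
  km 13 (Brookfield, w=100) → cum 560
  km 15 (Granby, w=35) → cum 595
  km 19 (Fenton, w=100) → cum 695
Optimal location: km 2.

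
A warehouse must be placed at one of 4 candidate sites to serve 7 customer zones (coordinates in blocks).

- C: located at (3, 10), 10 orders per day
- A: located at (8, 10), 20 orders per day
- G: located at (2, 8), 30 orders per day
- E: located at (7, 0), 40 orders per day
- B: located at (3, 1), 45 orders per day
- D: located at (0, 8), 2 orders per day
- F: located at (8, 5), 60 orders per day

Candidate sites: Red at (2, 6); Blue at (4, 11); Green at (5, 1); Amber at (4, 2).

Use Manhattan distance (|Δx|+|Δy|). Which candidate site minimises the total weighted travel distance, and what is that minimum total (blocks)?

Amber, total 1300 blocks

Total weighted distance at each candidate:
  Red (2, 6): total = 1448
  Blue (4, 11): total = 1939
  Green (5, 1): total = 1304
  Amber (4, 2): total = 1300
Minimum is at Amber with total 1300 blocks.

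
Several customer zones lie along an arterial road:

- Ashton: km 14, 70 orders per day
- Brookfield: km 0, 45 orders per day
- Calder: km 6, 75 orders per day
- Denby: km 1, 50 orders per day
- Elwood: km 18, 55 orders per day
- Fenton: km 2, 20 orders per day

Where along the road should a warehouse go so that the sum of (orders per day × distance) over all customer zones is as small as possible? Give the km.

For a sum of weighted absolute distances on a line, the optimum is the weighted median (not the mean). Total weight W = 315; half-weight = 157.5.
Sort by position and accumulate weight:
  km 0 (Brookfield, w=45) → cum 45
  km 1 (Denby, w=50) → cum 95
  km 2 (Fenton, w=20) → cum 115
  km 6 (Calder, w=75) → cum 190  ≥ 157.5 → median here
  km 14 (Ashton, w=70) → cum 260
  km 18 (Elwood, w=55) → cum 315
Optimal location: km 6.

x = 6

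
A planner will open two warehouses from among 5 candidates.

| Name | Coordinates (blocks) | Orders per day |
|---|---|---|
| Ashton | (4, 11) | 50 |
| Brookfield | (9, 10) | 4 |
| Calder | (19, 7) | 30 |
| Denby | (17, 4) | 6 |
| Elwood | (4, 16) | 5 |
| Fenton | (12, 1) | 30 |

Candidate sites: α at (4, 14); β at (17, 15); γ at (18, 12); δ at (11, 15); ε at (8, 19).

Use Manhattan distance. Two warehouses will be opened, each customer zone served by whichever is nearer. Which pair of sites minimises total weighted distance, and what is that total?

Evaluate every pair (each demand assigned to the nearer of the two):
  {α, γ}: total = 940
  {α, β}: total = 1132
  {α, δ}: total = 1220
  {γ, δ}: total = 1302
  {γ, ε}: total = 1419
  {β, δ}: total = 1434
  {β, γ}: total = 1608
  {β, ε}: total = 1611
  {α, ε}: total = 1624
  {δ, ε}: total = 1645
Best pair: {α, γ} with total 940.

{α, γ}, total 940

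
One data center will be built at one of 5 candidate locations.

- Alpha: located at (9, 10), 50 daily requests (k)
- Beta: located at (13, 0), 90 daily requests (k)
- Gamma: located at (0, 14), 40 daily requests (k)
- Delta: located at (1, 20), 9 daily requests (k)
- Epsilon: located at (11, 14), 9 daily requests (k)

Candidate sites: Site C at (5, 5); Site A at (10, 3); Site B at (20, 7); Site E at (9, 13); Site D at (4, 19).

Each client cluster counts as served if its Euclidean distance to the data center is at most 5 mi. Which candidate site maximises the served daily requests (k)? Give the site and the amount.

Site A, covering 90

Coverage radius r = 5 mi; a point is covered iff (Δx)²+(Δy)² ≤ 5² = 25.
  Site C (5, 5): covers {none} → 0
  Site A (10, 3): covers {Beta} → 90
  Site B (20, 7): covers {none} → 0
  Site E (9, 13): covers {Alpha, Epsilon} → 59
  Site D (4, 19): covers {Delta} → 9
Maximum coverage at Site A: 90 daily requests (k).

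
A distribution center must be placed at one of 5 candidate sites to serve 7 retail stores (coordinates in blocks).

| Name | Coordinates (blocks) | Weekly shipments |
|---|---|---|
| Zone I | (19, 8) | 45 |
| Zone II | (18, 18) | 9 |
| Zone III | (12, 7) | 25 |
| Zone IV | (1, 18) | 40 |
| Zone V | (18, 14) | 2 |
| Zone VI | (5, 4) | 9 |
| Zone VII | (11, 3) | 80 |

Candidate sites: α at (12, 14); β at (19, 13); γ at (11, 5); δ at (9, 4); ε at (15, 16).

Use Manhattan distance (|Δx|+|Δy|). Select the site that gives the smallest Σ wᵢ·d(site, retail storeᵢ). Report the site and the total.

Total weighted distance at each candidate:
  α (12, 14): total = 2575
  β (19, 13): total = 3175
  γ (11, 5): total = 1925
  δ (9, 4): total = 2181
  ε (15, 16): total = 3093
Minimum is at γ with total 1925 blocks.

γ, total 1925 blocks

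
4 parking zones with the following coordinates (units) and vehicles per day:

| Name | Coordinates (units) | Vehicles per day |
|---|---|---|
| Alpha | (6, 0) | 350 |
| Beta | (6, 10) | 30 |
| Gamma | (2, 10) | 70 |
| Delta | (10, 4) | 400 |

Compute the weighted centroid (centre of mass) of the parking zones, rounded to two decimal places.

(7.55, 3.06)

The minimiser of Σwᵢ‖p−pᵢ‖² is the weighted centroid p* = (Σwᵢpᵢ)/(Σwᵢ).
Σwᵢ = 850.
Σwᵢxᵢ = 350·6 + 30·6 + 70·2 + 400·10 = 6420.
Σwᵢyᵢ = 350·0 + 30·10 + 70·10 + 400·4 = 2600.
x* = 6420/850 = 7.55, y* = 2600/850 = 3.06.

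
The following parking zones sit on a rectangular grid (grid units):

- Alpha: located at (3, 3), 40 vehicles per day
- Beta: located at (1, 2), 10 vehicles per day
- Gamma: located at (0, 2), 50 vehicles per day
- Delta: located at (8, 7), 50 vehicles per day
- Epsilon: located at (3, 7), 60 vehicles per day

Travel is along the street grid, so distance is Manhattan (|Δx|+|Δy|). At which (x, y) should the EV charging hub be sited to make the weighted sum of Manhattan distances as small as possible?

(3, 7)

Manhattan distance separates: Σwᵢ(|x−xᵢ|+|y−yᵢ|) = Σwᵢ|x−xᵢ| + Σwᵢ|y−yᵢ|, so x and y are optimised independently as 1-D weighted medians.
Total weight W = 210; half = 105.
x-coordinate, sorted with cumulative weight:
  x=0 (Gamma, w=50) cum 50
  x=1 (Beta, w=10) cum 60
  x=3 (Alpha, w=40) cum 100
  x=3 (Epsilon, w=60) cum 160  ← median
  x=8 (Delta, w=50) cum 210
⇒ x* = 3
y-coordinate, sorted with cumulative weight:
  y=2 (Beta, w=10) cum 10
  y=2 (Gamma, w=50) cum 60
  y=3 (Alpha, w=40) cum 100
  y=7 (Delta, w=50) cum 150  ← median
  y=7 (Epsilon, w=60) cum 210
⇒ y* = 7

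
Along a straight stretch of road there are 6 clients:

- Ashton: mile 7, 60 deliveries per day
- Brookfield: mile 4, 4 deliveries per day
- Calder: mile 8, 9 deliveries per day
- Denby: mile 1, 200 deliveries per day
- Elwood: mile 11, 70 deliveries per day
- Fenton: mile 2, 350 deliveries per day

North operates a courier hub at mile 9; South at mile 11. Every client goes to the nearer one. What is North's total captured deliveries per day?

The indifferent point is the midpoint (9+11)/2 = 10; clients left of it (closer to North at 9) go to North, those right go to South.
  Denby at 1 (w=200) → North
  Fenton at 2 (w=350) → North
  Brookfield at 4 (w=4) → North
  Ashton at 7 (w=60) → North
  Calder at 8 (w=9) → North
  Elwood at 11 (w=70) → South
North captures 623; South captures 70.

623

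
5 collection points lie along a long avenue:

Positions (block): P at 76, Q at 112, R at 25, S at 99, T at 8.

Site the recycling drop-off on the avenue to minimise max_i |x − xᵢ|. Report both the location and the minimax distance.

location 60, max distance 52

The 1-center on a line is the midpoint of the two extreme points: leftmost at 8, rightmost at 112.
Optimal location = (8 + 112)/2 = 60; maximum distance = (112 − 8)/2 = 52.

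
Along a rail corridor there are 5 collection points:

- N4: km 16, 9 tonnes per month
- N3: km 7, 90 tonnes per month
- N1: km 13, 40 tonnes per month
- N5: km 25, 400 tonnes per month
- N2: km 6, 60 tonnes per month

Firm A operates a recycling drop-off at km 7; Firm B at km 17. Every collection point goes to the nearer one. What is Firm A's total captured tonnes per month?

The indifferent point is the midpoint (7+17)/2 = 12; collection points left of it (closer to Firm A at 7) go to Firm A, those right go to Firm B.
  N2 at 6 (w=60) → Firm A
  N3 at 7 (w=90) → Firm A
  N1 at 13 (w=40) → Firm B
  N4 at 16 (w=9) → Firm B
  N5 at 25 (w=400) → Firm B
Firm A captures 150; Firm B captures 449.

150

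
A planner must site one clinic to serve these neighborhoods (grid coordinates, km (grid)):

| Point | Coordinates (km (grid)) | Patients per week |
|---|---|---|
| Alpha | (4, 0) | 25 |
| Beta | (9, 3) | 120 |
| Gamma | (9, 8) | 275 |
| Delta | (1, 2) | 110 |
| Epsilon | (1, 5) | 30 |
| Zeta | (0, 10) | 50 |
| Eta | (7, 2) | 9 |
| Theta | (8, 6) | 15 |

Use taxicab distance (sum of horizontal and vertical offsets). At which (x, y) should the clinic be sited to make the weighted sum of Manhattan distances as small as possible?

(9, 8)

Manhattan distance separates: Σwᵢ(|x−xᵢ|+|y−yᵢ|) = Σwᵢ|x−xᵢ| + Σwᵢ|y−yᵢ|, so x and y are optimised independently as 1-D weighted medians.
Total weight W = 634; half = 317.
x-coordinate, sorted with cumulative weight:
  x=0 (Zeta, w=50) cum 50
  x=1 (Delta, w=110) cum 160
  x=1 (Epsilon, w=30) cum 190
  x=4 (Alpha, w=25) cum 215
  x=7 (Eta, w=9) cum 224
  x=8 (Theta, w=15) cum 239
  x=9 (Beta, w=120) cum 359  ← median
  x=9 (Gamma, w=275) cum 634
⇒ x* = 9
y-coordinate, sorted with cumulative weight:
  y=0 (Alpha, w=25) cum 25
  y=2 (Delta, w=110) cum 135
  y=2 (Eta, w=9) cum 144
  y=3 (Beta, w=120) cum 264
  y=5 (Epsilon, w=30) cum 294
  y=6 (Theta, w=15) cum 309
  y=8 (Gamma, w=275) cum 584  ← median
  y=10 (Zeta, w=50) cum 634
⇒ y* = 8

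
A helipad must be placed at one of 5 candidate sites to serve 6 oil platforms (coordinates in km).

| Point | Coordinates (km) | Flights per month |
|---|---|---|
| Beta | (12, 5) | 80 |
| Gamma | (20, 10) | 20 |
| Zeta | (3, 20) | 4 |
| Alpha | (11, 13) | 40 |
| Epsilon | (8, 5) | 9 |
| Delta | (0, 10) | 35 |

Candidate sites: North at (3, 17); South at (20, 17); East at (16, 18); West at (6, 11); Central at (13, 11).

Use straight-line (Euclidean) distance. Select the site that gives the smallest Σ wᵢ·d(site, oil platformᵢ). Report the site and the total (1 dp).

Central, total 1321.6 km

Total weighted distance at each candidate:
  North (3, 17): total = 2321.0
  South (20, 17): total = 2651.2
  East (16, 18): total = 2365.9
  West (6, 11): total = 1482.7
  Central (13, 11): total = 1321.6
Minimum is at Central with total 1321.6 km.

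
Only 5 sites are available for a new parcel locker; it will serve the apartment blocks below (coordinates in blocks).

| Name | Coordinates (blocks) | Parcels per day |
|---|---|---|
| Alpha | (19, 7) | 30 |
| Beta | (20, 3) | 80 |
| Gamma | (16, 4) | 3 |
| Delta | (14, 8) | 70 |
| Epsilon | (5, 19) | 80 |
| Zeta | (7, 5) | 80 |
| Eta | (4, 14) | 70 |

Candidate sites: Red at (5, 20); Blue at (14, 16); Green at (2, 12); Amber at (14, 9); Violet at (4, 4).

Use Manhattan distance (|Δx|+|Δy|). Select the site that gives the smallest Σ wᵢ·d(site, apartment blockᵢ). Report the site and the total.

Amber, total 4711 blocks

Total weighted distance at each candidate:
  Red (5, 20): total = 6851
  Blue (14, 16): total = 5782
  Green (2, 12): total = 6046
  Amber (14, 9): total = 4711
  Violet (4, 4): total = 5216
Minimum is at Amber with total 4711 blocks.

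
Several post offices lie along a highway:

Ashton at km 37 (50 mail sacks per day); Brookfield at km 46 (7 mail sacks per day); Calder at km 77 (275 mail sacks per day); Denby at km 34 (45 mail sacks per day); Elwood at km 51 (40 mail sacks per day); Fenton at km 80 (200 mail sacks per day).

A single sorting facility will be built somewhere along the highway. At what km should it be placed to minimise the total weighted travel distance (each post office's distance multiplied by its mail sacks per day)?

x = 77

For a sum of weighted absolute distances on a line, the optimum is the weighted median (not the mean). Total weight W = 617; half-weight = 308.5.
Sort by position and accumulate weight:
  km 34 (Denby, w=45) → cum 45
  km 37 (Ashton, w=50) → cum 95
  km 46 (Brookfield, w=7) → cum 102
  km 51 (Elwood, w=40) → cum 142
  km 77 (Calder, w=275) → cum 417  ≥ 308.5 → median here
  km 80 (Fenton, w=200) → cum 617
Optimal location: km 77.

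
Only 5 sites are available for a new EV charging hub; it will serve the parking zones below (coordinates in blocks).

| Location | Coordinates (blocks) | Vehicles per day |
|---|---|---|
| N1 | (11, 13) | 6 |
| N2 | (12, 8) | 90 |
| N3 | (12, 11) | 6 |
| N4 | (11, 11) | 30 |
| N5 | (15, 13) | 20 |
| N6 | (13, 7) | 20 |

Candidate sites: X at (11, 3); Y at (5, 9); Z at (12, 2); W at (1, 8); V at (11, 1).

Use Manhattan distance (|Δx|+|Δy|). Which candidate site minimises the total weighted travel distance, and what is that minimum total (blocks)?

Total weighted distance at each candidate:
  X (11, 3): total = 1294
  Y (5, 9): total = 1554
  Z (12, 2): total = 1366
  W (1, 8): total = 2194
  V (11, 1): total = 1638
Minimum is at X with total 1294 blocks.

X, total 1294 blocks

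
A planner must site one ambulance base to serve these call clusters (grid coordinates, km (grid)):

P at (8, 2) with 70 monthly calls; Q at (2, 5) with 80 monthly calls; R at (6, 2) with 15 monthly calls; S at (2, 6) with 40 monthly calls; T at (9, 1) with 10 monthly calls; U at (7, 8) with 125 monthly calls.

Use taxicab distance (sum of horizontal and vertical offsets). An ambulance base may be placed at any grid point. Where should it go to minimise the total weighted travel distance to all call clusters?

(7, 5)

Manhattan distance separates: Σwᵢ(|x−xᵢ|+|y−yᵢ|) = Σwᵢ|x−xᵢ| + Σwᵢ|y−yᵢ|, so x and y are optimised independently as 1-D weighted medians.
Total weight W = 340; half = 170.
x-coordinate, sorted with cumulative weight:
  x=2 (Q, w=80) cum 80
  x=2 (S, w=40) cum 120
  x=6 (R, w=15) cum 135
  x=7 (U, w=125) cum 260  ← median
  x=8 (P, w=70) cum 330
  x=9 (T, w=10) cum 340
⇒ x* = 7
y-coordinate, sorted with cumulative weight:
  y=1 (T, w=10) cum 10
  y=2 (P, w=70) cum 80
  y=2 (R, w=15) cum 95
  y=5 (Q, w=80) cum 175  ← median
  y=6 (S, w=40) cum 215
  y=8 (U, w=125) cum 340
⇒ y* = 5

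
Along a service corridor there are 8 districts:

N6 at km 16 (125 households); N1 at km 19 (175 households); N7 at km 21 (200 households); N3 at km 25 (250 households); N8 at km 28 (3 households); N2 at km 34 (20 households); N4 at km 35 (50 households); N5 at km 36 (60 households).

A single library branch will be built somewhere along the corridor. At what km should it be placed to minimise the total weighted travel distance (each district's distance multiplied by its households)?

x = 21

For a sum of weighted absolute distances on a line, the optimum is the weighted median (not the mean). Total weight W = 883; half-weight = 441.5.
Sort by position and accumulate weight:
  km 16 (N6, w=125) → cum 125
  km 19 (N1, w=175) → cum 300
  km 21 (N7, w=200) → cum 500  ≥ 441.5 → median here
  km 25 (N3, w=250) → cum 750
  km 28 (N8, w=3) → cum 753
  km 34 (N2, w=20) → cum 773
  km 35 (N4, w=50) → cum 823
  km 36 (N5, w=60) → cum 883
Optimal location: km 21.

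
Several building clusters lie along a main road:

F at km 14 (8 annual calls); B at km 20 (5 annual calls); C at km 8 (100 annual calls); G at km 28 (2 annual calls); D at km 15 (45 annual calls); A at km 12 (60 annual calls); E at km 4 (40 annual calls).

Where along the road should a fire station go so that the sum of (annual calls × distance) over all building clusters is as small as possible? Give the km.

x = 8

For a sum of weighted absolute distances on a line, the optimum is the weighted median (not the mean). Total weight W = 260; half-weight = 130.
Sort by position and accumulate weight:
  km 4 (E, w=40) → cum 40
  km 8 (C, w=100) → cum 140  ≥ 130 → median here
  km 12 (A, w=60) → cum 200
  km 14 (F, w=8) → cum 208
  km 15 (D, w=45) → cum 253
  km 20 (B, w=5) → cum 258
  km 28 (G, w=2) → cum 260
Optimal location: km 8.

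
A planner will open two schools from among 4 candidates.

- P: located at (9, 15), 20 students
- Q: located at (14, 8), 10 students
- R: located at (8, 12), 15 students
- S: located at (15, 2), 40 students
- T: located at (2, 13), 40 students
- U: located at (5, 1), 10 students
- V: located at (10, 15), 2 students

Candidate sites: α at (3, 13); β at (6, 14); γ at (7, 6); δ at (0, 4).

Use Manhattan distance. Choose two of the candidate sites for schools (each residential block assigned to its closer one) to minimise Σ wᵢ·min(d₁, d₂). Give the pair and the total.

{α, γ}, total 948

Evaluate every pair (each demand assigned to the nearer of the two):
  {α, γ}: total = 948
  {β, γ}: total = 990
  {α, δ}: total = 1228
  {β, δ}: total = 1250
  {α, β}: total = 1310
  {γ, δ}: total = 1429
Best pair: {α, γ} with total 948.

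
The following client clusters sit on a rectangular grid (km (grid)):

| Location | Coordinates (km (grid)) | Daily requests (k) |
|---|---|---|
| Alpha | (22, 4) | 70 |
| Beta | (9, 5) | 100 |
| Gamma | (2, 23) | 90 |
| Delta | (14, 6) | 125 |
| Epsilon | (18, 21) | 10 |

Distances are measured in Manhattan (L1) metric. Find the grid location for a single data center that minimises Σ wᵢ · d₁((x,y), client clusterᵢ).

(14, 6)

Manhattan distance separates: Σwᵢ(|x−xᵢ|+|y−yᵢ|) = Σwᵢ|x−xᵢ| + Σwᵢ|y−yᵢ|, so x and y are optimised independently as 1-D weighted medians.
Total weight W = 395; half = 197.5.
x-coordinate, sorted with cumulative weight:
  x=2 (Gamma, w=90) cum 90
  x=9 (Beta, w=100) cum 190
  x=14 (Delta, w=125) cum 315  ← median
  x=18 (Epsilon, w=10) cum 325
  x=22 (Alpha, w=70) cum 395
⇒ x* = 14
y-coordinate, sorted with cumulative weight:
  y=4 (Alpha, w=70) cum 70
  y=5 (Beta, w=100) cum 170
  y=6 (Delta, w=125) cum 295  ← median
  y=21 (Epsilon, w=10) cum 305
  y=23 (Gamma, w=90) cum 395
⇒ y* = 6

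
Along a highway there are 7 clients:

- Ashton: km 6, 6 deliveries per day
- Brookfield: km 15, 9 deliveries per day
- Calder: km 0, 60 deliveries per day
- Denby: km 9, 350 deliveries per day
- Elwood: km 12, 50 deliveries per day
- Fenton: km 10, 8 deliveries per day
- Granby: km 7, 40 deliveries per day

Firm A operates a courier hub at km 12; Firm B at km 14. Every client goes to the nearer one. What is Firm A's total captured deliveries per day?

The indifferent point is the midpoint (12+14)/2 = 13; clients left of it (closer to Firm A at 12) go to Firm A, those right go to Firm B.
  Calder at 0 (w=60) → Firm A
  Ashton at 6 (w=6) → Firm A
  Granby at 7 (w=40) → Firm A
  Denby at 9 (w=350) → Firm A
  Fenton at 10 (w=8) → Firm A
  Elwood at 12 (w=50) → Firm A
  Brookfield at 15 (w=9) → Firm B
Firm A captures 514; Firm B captures 9.

514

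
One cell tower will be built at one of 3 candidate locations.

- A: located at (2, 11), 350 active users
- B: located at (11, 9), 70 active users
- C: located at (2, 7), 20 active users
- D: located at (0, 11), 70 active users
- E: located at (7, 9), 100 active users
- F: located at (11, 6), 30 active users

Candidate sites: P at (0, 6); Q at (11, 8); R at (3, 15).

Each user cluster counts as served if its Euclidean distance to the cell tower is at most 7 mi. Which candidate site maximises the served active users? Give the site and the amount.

P, covering 440

Coverage radius r = 7 mi; a point is covered iff (Δx)²+(Δy)² ≤ 7² = 49.
  P (0, 6): covers {A, C, D} → 440
  Q (11, 8): covers {B, E, F} → 200
  R (3, 15): covers {A, D} → 420
Maximum coverage at P: 440 active users.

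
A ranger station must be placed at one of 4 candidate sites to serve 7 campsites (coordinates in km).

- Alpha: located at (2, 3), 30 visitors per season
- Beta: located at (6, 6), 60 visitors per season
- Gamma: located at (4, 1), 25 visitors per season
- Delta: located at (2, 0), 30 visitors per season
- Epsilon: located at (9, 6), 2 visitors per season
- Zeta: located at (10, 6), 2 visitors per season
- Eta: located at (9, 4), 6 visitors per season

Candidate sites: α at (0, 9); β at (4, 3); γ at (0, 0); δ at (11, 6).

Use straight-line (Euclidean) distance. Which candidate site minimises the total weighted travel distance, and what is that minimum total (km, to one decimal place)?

β, total 490.2 km

Total weighted distance at each candidate:
  α (0, 9): total = 1194.1
  β (4, 3): total = 490.2
  γ (0, 0): total = 884.4
  δ (11, 6): total = 1147.1
Minimum is at β with total 490.2 km.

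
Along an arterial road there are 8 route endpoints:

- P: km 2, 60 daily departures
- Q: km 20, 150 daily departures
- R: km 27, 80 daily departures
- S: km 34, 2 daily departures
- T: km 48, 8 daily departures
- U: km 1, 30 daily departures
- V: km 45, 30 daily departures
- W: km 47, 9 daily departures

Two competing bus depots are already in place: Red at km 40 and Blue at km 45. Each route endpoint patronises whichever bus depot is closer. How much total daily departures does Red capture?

The indifferent point is the midpoint (40+45)/2 = 42.5; route endpoints left of it (closer to Red at 40) go to Red, those right go to Blue.
  U at 1 (w=30) → Red
  P at 2 (w=60) → Red
  Q at 20 (w=150) → Red
  R at 27 (w=80) → Red
  S at 34 (w=2) → Red
  V at 45 (w=30) → Blue
  W at 47 (w=9) → Blue
  T at 48 (w=8) → Blue
Red captures 322; Blue captures 47.

322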